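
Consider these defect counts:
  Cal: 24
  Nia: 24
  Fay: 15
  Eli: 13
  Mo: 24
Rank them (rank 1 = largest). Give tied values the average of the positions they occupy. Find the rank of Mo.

2

Sorted (descending): 24, 24, 24, 15, 13
The 3 values of 24 occupy positions 1–3 → average rank 2.
Mo has value 24 → rank 2.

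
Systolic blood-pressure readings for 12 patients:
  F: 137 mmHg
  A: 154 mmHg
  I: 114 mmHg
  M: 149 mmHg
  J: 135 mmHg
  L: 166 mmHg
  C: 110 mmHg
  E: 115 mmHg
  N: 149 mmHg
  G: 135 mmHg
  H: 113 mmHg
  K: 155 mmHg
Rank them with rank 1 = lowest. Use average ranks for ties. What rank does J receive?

Sorted (ascending): 110, 113, 114, 115, 135, 135, 137, 149, 149, 154, 155, 166
The 2 values of 135 occupy positions 5–6 → average rank (5+6)/2 = 5.5.
The 2 values of 149 occupy positions 8–9 → average rank (8+9)/2 = 8.5.
J has value 135 mmHg → rank 5.5.

5.5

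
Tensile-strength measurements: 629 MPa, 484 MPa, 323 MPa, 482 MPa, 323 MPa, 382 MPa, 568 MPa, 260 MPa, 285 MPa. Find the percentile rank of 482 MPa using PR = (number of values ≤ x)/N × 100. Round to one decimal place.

N = 9.
Strictly below 482: 5. Equal to 482: 1.
PR = 6/9 × 100 = 66.7

66.7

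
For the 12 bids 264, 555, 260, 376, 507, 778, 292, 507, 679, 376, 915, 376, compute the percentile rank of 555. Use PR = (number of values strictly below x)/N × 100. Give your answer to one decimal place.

66.7

N = 12.
Strictly below 555: 8. Equal to 555: 1.
PR = 8/12 × 100 = 66.7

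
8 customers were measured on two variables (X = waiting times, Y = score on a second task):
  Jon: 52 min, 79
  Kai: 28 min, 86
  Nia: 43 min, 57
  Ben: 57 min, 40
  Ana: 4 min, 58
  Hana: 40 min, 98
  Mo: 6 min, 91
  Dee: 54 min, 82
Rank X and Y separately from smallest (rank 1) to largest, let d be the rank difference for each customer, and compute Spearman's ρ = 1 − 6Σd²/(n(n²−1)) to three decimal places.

Ranks of variable 1: 6, 3, 5, 8, 1, 4, 2, 7
Ranks of variable 2: 4, 6, 2, 1, 3, 8, 7, 5
d = r₁ − r₂: 2, -3, 3, 7, -2, -4, -5, 2
d²: 4, 9, 9, 49, 4, 16, 25, 4; Σd² = 120
ρ = 1 − 6·120/(8·63) = 1 − 720/504 = -0.429

-0.429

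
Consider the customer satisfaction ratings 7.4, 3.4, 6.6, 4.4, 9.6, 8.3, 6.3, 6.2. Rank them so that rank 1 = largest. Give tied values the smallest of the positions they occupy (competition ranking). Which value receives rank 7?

4.4

Sorted (descending): 9.6, 8.3, 7.4, 6.6, 6.3, 6.2, 4.4, 3.4
No ties — each value takes its position as its rank.
Rank 7 → value 4.4.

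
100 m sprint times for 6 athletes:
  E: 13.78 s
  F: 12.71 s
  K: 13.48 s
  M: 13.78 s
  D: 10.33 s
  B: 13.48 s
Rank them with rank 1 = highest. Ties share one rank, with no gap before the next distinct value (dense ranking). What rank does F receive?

3

Sorted (descending): 13.78, 13.78, 13.48, 13.48, 12.71, 10.33
The 2 values of 13.78 share dense rank 1.
The 2 values of 13.48 share dense rank 2.
Remaining distinct values take the next consecutive integers.
F has value 12.71 s → rank 3.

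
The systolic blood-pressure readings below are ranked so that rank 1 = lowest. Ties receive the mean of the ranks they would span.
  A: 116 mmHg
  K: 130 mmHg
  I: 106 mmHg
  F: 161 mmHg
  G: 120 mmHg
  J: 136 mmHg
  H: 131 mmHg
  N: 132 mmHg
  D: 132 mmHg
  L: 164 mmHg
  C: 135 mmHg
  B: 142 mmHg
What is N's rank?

6.5

Sorted (ascending): 106, 116, 120, 130, 131, 132, 132, 135, 136, 142, 161, 164
The 2 values of 132 occupy positions 6–7 → average rank (6+7)/2 = 6.5.
N has value 132 mmHg → rank 6.5.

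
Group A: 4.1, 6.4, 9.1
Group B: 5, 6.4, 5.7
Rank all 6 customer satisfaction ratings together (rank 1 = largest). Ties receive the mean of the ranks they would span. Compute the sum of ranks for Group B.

11.5

Sorted (descending): 9.1, 6.4, 6.4, 5.7, 5, 4.1
The 2 values of 6.4 occupy positions 2–3 → average rank (2+3)/2 = 2.5.
Group B values → pooled ranks: 5→5, 6.4→2.5, 5.7→4
Rank sum = 5 + 2.5 + 4 = 11.5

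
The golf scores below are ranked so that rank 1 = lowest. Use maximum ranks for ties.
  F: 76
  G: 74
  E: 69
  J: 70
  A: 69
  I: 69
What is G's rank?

5

Sorted (ascending): 69, 69, 69, 70, 74, 76
The 3 values of 69 occupy positions 1–3 → each gets rank 3.
G has value 74 → rank 5.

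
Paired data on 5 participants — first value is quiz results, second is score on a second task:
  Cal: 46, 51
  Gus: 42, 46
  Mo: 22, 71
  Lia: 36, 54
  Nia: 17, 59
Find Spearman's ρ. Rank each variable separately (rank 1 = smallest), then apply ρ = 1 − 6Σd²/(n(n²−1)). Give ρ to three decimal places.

-0.800

Ranks of variable 1: 5, 4, 2, 3, 1
Ranks of variable 2: 2, 1, 5, 3, 4
d = r₁ − r₂: 3, 3, -3, 0, -3
d²: 9, 9, 9, 0, 9; Σd² = 36
ρ = 1 − 6·36/(5·24) = 1 − 216/120 = -0.800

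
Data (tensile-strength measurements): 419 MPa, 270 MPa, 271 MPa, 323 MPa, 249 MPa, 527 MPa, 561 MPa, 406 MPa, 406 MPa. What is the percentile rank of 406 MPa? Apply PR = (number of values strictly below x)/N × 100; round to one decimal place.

44.4

N = 9.
Strictly below 406: 4. Equal to 406: 2.
PR = 4/9 × 100 = 44.4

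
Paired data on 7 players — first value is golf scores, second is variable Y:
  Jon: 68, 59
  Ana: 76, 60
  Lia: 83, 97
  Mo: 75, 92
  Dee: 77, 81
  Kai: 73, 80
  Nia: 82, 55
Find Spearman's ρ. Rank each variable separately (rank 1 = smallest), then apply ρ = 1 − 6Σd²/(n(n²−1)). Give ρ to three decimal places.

Ranks of variable 1: 1, 4, 7, 3, 5, 2, 6
Ranks of variable 2: 2, 3, 7, 6, 5, 4, 1
d = r₁ − r₂: -1, 1, 0, -3, 0, -2, 5
d²: 1, 1, 0, 9, 0, 4, 25; Σd² = 40
ρ = 1 − 6·40/(7·48) = 1 − 240/336 = 0.286

0.286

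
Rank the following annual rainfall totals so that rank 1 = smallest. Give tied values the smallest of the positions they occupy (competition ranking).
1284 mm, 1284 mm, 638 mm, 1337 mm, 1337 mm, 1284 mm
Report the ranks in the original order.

2, 2, 1, 5, 5, 2

Sorted (ascending): 638, 1284, 1284, 1284, 1337, 1337
The 3 values of 1284 occupy positions 2–4 → each gets rank 2.
The 2 values of 1337 occupy positions 5–6 → each gets rank 5.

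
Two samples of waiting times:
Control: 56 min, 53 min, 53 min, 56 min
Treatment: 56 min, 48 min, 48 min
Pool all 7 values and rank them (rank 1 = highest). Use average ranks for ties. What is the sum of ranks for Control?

13

Sorted (descending): 56, 56, 56, 53, 53, 48, 48
The 3 values of 56 occupy positions 1–3 → average rank 2.
The 2 values of 53 occupy positions 4–5 → average rank (4+5)/2 = 4.5.
The 2 values of 48 occupy positions 6–7 → average rank (6+7)/2 = 6.5.
Control values → pooled ranks: 56→2, 53→4.5, 53→4.5, 56→2
Rank sum = 2 + 4.5 + 4.5 + 2 = 13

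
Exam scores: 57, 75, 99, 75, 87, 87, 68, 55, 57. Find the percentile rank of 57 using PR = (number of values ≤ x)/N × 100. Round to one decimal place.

N = 9.
Strictly below 57: 1. Equal to 57: 2.
PR = 3/9 × 100 = 33.3

33.3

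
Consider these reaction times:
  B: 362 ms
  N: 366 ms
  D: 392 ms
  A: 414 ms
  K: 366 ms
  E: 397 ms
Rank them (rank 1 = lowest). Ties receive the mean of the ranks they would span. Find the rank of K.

Sorted (ascending): 362, 366, 366, 392, 397, 414
The 2 values of 366 occupy positions 2–3 → average rank (2+3)/2 = 2.5.
K has value 366 ms → rank 2.5.

2.5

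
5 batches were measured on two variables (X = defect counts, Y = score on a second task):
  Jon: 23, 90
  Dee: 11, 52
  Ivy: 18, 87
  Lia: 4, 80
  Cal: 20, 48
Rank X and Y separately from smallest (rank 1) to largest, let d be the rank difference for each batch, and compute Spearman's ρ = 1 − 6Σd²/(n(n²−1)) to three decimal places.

0.300

Ranks of variable 1: 5, 2, 3, 1, 4
Ranks of variable 2: 5, 2, 4, 3, 1
d = r₁ − r₂: 0, 0, -1, -2, 3
d²: 0, 0, 1, 4, 9; Σd² = 14
ρ = 1 − 6·14/(5·24) = 1 − 84/120 = 0.300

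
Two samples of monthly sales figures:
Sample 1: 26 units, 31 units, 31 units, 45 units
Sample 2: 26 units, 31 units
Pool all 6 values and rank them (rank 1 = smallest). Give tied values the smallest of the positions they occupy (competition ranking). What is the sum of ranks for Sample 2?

Sorted (ascending): 26, 26, 31, 31, 31, 45
The 2 values of 26 occupy positions 1–2 → each gets rank 1.
The 3 values of 31 occupy positions 3–5 → each gets rank 3.
Sample 2 values → pooled ranks: 26→1, 31→3
Rank sum = 1 + 3 = 4

4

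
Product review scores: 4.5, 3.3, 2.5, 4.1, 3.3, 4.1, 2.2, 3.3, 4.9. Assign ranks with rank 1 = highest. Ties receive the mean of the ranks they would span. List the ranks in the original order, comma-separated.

Sorted (descending): 4.9, 4.5, 4.1, 4.1, 3.3, 3.3, 3.3, 2.5, 2.2
The 2 values of 4.1 occupy positions 3–4 → average rank (3+4)/2 = 3.5.
The 3 values of 3.3 occupy positions 5–7 → average rank 6.

2, 6, 8, 3.5, 6, 3.5, 9, 6, 1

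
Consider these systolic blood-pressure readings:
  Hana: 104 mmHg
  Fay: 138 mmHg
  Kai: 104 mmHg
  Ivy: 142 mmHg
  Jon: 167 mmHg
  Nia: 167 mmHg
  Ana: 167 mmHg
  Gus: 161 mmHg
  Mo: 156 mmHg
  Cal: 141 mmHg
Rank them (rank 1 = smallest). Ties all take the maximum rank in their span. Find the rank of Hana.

2

Sorted (ascending): 104, 104, 138, 141, 142, 156, 161, 167, 167, 167
The 2 values of 104 occupy positions 1–2 → each gets rank 2.
The 3 values of 167 occupy positions 8–10 → each gets rank 10.
Hana has value 104 mmHg → rank 2.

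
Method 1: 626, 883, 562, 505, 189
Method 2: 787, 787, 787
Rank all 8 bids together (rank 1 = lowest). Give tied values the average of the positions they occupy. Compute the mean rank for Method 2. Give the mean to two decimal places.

6.00

Sorted (ascending): 189, 505, 562, 626, 787, 787, 787, 883
The 3 values of 787 occupy positions 5–7 → average rank 6.
Method 2 values → pooled ranks: 787→6, 787→6, 787→6
Mean rank = (6 + 6 + 6) / 3 = 6.00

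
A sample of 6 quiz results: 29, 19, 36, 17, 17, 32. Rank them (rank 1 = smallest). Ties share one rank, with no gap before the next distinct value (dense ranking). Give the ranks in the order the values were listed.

Sorted (ascending): 17, 17, 19, 29, 32, 36
The 2 values of 17 share dense rank 1.
Remaining distinct values take the next consecutive integers.

3, 2, 5, 1, 1, 4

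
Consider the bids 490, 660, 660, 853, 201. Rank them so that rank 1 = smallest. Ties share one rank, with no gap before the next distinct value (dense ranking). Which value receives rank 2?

Sorted (ascending): 201, 490, 660, 660, 853
The 2 values of 660 share dense rank 3.
Remaining distinct values take the next consecutive integers.
Rank 2 → value 490.

490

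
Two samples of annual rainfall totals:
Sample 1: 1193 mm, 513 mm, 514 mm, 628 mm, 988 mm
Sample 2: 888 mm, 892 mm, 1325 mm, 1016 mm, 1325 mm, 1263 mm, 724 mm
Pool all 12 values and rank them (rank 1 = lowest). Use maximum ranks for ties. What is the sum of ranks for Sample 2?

Sorted (ascending): 513, 514, 628, 724, 888, 892, 988, 1016, 1193, 1263, 1325, 1325
The 2 values of 1325 occupy positions 11–12 → each gets rank 12.
Sample 2 values → pooled ranks: 888→5, 892→6, 1325→12, 1016→8, 1325→12, 1263→10, 724→4
Rank sum = 5 + 6 + 12 + 8 + 12 + 10 + 4 = 57

57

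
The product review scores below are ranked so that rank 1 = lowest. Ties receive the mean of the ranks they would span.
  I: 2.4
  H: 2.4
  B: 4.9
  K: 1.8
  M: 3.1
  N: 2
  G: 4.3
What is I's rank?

3.5

Sorted (ascending): 1.8, 2, 2.4, 2.4, 3.1, 4.3, 4.9
The 2 values of 2.4 occupy positions 3–4 → average rank (3+4)/2 = 3.5.
I has value 2.4 → rank 3.5.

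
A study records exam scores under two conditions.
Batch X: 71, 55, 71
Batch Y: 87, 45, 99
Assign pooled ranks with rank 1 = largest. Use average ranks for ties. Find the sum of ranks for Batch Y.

9

Sorted (descending): 99, 87, 71, 71, 55, 45
The 2 values of 71 occupy positions 3–4 → average rank (3+4)/2 = 3.5.
Batch Y values → pooled ranks: 87→2, 45→6, 99→1
Rank sum = 2 + 6 + 1 = 9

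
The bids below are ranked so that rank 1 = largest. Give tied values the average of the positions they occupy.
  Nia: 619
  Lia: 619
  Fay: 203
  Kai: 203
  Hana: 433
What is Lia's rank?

1.5

Sorted (descending): 619, 619, 433, 203, 203
The 2 values of 619 occupy positions 1–2 → average rank (1+2)/2 = 1.5.
The 2 values of 203 occupy positions 4–5 → average rank (4+5)/2 = 4.5.
Lia has value 619 → rank 1.5.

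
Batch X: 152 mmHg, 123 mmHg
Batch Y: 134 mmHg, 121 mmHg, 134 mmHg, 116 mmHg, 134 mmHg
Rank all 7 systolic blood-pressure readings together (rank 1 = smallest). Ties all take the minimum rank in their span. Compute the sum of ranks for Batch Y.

Sorted (ascending): 116, 121, 123, 134, 134, 134, 152
The 3 values of 134 occupy positions 4–6 → each gets rank 4.
Batch Y values → pooled ranks: 134→4, 121→2, 134→4, 116→1, 134→4
Rank sum = 4 + 2 + 4 + 1 + 4 = 15

15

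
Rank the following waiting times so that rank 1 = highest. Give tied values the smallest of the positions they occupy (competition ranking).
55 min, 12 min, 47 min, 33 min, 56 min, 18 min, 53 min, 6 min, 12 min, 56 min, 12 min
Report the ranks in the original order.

Sorted (descending): 56, 56, 55, 53, 47, 33, 18, 12, 12, 12, 6
The 2 values of 56 occupy positions 1–2 → each gets rank 1.
The 3 values of 12 occupy positions 8–10 → each gets rank 8.

3, 8, 5, 6, 1, 7, 4, 11, 8, 1, 8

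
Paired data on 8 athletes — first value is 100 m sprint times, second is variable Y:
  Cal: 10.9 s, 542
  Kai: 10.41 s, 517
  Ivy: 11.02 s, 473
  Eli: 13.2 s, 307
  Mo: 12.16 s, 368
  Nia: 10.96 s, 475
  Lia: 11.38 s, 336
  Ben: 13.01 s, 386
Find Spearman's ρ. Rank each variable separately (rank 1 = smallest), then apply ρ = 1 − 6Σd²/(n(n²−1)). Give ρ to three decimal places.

Ranks of variable 1: 2, 1, 4, 8, 6, 3, 5, 7
Ranks of variable 2: 8, 7, 5, 1, 3, 6, 2, 4
d = r₁ − r₂: -6, -6, -1, 7, 3, -3, 3, 3
d²: 36, 36, 1, 49, 9, 9, 9, 9; Σd² = 158
ρ = 1 − 6·158/(8·63) = 1 − 948/504 = -0.881

-0.881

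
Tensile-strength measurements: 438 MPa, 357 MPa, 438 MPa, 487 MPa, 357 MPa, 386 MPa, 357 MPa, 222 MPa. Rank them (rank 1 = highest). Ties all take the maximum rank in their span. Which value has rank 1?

Sorted (descending): 487, 438, 438, 386, 357, 357, 357, 222
The 2 values of 438 occupy positions 2–3 → each gets rank 3.
The 3 values of 357 occupy positions 5–7 → each gets rank 7.
Rank 1 → value 487.

487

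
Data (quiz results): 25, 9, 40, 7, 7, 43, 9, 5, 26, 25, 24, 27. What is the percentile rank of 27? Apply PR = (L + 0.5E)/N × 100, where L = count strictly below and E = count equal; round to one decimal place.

79.2

N = 12.
Strictly below 27: 9. Equal to 27: 1.
PR = (9 + 0.5·1)/12 × 100 = 79.2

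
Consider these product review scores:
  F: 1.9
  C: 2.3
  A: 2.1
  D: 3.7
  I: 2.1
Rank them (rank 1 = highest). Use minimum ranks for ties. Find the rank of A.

Sorted (descending): 3.7, 2.3, 2.1, 2.1, 1.9
The 2 values of 2.1 occupy positions 3–4 → each gets rank 3.
A has value 2.1 → rank 3.

3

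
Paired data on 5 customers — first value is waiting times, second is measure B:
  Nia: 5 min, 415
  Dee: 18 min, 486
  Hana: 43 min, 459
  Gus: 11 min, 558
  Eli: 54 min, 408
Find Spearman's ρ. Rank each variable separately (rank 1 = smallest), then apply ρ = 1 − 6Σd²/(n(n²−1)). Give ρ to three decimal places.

Ranks of variable 1: 1, 3, 4, 2, 5
Ranks of variable 2: 2, 4, 3, 5, 1
d = r₁ − r₂: -1, -1, 1, -3, 4
d²: 1, 1, 1, 9, 16; Σd² = 28
ρ = 1 − 6·28/(5·24) = 1 − 168/120 = -0.400

-0.400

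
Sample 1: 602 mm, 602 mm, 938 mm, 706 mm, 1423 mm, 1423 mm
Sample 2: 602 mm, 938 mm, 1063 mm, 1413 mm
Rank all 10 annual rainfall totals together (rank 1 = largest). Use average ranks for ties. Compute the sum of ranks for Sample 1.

33.5

Sorted (descending): 1423, 1423, 1413, 1063, 938, 938, 706, 602, 602, 602
The 2 values of 1423 occupy positions 1–2 → average rank (1+2)/2 = 1.5.
The 2 values of 938 occupy positions 5–6 → average rank (5+6)/2 = 5.5.
The 3 values of 602 occupy positions 8–10 → average rank 9.
Sample 1 values → pooled ranks: 602→9, 602→9, 938→5.5, 706→7, 1423→1.5, 1423→1.5
Rank sum = 9 + 9 + 5.5 + 7 + 1.5 + 1.5 = 33.5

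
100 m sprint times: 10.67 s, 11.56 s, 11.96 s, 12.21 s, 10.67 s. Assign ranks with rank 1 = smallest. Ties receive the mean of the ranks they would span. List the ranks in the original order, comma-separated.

Sorted (ascending): 10.67, 10.67, 11.56, 11.96, 12.21
The 2 values of 10.67 occupy positions 1–2 → average rank (1+2)/2 = 1.5.

1.5, 3, 4, 5, 1.5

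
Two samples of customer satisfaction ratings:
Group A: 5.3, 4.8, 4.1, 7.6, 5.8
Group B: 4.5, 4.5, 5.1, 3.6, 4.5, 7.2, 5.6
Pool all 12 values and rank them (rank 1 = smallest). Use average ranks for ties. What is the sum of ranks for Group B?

Sorted (ascending): 3.6, 4.1, 4.5, 4.5, 4.5, 4.8, 5.1, 5.3, 5.6, 5.8, 7.2, 7.6
The 3 values of 4.5 occupy positions 3–5 → average rank 4.
Group B values → pooled ranks: 4.5→4, 4.5→4, 5.1→7, 3.6→1, 4.5→4, 7.2→11, 5.6→9
Rank sum = 4 + 4 + 7 + 1 + 4 + 11 + 9 = 40

40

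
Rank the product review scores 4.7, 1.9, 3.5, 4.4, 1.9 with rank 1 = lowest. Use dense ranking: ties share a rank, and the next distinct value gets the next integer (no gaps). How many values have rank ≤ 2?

3

Sorted (ascending): 1.9, 1.9, 3.5, 4.4, 4.7
The 2 values of 1.9 share dense rank 1.
Remaining distinct values take the next consecutive integers.
Ranks ≤ 2: {1, 1, 2} → 3 values.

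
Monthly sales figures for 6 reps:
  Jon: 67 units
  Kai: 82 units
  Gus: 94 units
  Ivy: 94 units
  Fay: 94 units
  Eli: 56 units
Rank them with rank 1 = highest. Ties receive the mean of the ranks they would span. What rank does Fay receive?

2

Sorted (descending): 94, 94, 94, 82, 67, 56
The 3 values of 94 occupy positions 1–3 → average rank 2.
Fay has value 94 units → rank 2.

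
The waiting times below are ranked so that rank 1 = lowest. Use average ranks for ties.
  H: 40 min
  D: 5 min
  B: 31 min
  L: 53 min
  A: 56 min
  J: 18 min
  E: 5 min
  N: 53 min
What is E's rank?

1.5

Sorted (ascending): 5, 5, 18, 31, 40, 53, 53, 56
The 2 values of 5 occupy positions 1–2 → average rank (1+2)/2 = 1.5.
The 2 values of 53 occupy positions 6–7 → average rank (6+7)/2 = 6.5.
E has value 5 min → rank 1.5.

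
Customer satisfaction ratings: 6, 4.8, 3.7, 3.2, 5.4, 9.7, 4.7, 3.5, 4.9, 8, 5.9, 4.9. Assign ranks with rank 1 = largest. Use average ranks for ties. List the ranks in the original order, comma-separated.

3, 8, 10, 12, 5, 1, 9, 11, 6.5, 2, 4, 6.5

Sorted (descending): 9.7, 8, 6, 5.9, 5.4, 4.9, 4.9, 4.8, 4.7, 3.7, 3.5, 3.2
The 2 values of 4.9 occupy positions 6–7 → average rank (6+7)/2 = 6.5.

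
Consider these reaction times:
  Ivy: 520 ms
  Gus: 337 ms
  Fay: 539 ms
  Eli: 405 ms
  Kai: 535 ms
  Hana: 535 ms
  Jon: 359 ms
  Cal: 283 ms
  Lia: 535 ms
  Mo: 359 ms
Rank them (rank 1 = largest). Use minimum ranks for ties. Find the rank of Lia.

Sorted (descending): 539, 535, 535, 535, 520, 405, 359, 359, 337, 283
The 3 values of 535 occupy positions 2–4 → each gets rank 2.
The 2 values of 359 occupy positions 7–8 → each gets rank 7.
Lia has value 535 ms → rank 2.

2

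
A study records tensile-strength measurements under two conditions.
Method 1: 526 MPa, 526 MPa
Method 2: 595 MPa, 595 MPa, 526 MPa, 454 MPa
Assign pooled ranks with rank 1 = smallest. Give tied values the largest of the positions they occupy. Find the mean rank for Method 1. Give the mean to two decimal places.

Sorted (ascending): 454, 526, 526, 526, 595, 595
The 3 values of 526 occupy positions 2–4 → each gets rank 4.
The 2 values of 595 occupy positions 5–6 → each gets rank 6.
Method 1 values → pooled ranks: 526→4, 526→4
Mean rank = (4 + 4) / 2 = 4.00

4.00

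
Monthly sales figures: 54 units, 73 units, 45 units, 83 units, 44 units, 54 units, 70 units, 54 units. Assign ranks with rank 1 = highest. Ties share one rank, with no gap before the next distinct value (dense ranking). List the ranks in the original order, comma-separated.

Sorted (descending): 83, 73, 70, 54, 54, 54, 45, 44
The 3 values of 54 share dense rank 4.
Remaining distinct values take the next consecutive integers.

4, 2, 5, 1, 6, 4, 3, 4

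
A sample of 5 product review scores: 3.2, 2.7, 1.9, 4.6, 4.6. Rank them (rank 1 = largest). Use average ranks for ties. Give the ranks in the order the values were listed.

Sorted (descending): 4.6, 4.6, 3.2, 2.7, 1.9
The 2 values of 4.6 occupy positions 1–2 → average rank (1+2)/2 = 1.5.

3, 4, 5, 1.5, 1.5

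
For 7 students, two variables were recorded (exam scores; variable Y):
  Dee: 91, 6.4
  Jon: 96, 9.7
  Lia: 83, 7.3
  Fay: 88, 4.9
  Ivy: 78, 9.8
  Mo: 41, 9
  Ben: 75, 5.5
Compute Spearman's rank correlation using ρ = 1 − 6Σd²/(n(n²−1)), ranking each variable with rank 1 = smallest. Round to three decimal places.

-0.036

Ranks of variable 1: 6, 7, 4, 5, 3, 1, 2
Ranks of variable 2: 3, 6, 4, 1, 7, 5, 2
d = r₁ − r₂: 3, 1, 0, 4, -4, -4, 0
d²: 9, 1, 0, 16, 16, 16, 0; Σd² = 58
ρ = 1 − 6·58/(7·48) = 1 − 348/336 = -0.036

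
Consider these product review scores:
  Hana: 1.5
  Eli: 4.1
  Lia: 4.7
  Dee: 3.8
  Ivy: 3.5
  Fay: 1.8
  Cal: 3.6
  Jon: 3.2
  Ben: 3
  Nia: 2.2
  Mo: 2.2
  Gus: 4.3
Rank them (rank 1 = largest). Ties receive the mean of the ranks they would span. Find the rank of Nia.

Sorted (descending): 4.7, 4.3, 4.1, 3.8, 3.6, 3.5, 3.2, 3, 2.2, 2.2, 1.8, 1.5
The 2 values of 2.2 occupy positions 9–10 → average rank (9+10)/2 = 9.5.
Nia has value 2.2 → rank 9.5.

9.5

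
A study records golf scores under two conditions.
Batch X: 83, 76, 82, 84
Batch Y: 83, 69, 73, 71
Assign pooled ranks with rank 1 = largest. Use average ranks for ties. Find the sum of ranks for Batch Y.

23.5

Sorted (descending): 84, 83, 83, 82, 76, 73, 71, 69
The 2 values of 83 occupy positions 2–3 → average rank (2+3)/2 = 2.5.
Batch Y values → pooled ranks: 83→2.5, 69→8, 73→6, 71→7
Rank sum = 2.5 + 8 + 6 + 7 = 23.5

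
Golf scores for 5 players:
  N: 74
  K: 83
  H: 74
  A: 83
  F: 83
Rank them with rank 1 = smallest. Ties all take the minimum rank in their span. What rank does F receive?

Sorted (ascending): 74, 74, 83, 83, 83
The 2 values of 74 occupy positions 1–2 → each gets rank 1.
The 3 values of 83 occupy positions 3–5 → each gets rank 3.
F has value 83 → rank 3.

3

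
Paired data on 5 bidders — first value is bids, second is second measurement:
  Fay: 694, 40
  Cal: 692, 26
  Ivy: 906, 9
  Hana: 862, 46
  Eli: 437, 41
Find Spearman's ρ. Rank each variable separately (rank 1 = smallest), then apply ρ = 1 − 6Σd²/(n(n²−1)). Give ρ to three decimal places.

-0.300

Ranks of variable 1: 3, 2, 5, 4, 1
Ranks of variable 2: 3, 2, 1, 5, 4
d = r₁ − r₂: 0, 0, 4, -1, -3
d²: 0, 0, 16, 1, 9; Σd² = 26
ρ = 1 − 6·26/(5·24) = 1 − 156/120 = -0.300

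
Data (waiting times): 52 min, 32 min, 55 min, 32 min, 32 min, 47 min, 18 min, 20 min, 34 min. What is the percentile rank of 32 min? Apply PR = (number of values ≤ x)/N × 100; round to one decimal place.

55.6

N = 9.
Strictly below 32: 2. Equal to 32: 3.
PR = 5/9 × 100 = 55.6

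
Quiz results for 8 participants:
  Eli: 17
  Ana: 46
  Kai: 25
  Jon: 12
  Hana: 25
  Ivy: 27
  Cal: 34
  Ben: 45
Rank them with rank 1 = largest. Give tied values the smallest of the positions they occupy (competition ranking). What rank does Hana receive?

5

Sorted (descending): 46, 45, 34, 27, 25, 25, 17, 12
The 2 values of 25 occupy positions 5–6 → each gets rank 5.
Hana has value 25 → rank 5.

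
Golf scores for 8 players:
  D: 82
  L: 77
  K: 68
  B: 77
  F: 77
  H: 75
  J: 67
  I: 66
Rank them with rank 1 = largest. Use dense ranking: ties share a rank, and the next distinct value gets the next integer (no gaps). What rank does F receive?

Sorted (descending): 82, 77, 77, 77, 75, 68, 67, 66
The 3 values of 77 share dense rank 2.
Remaining distinct values take the next consecutive integers.
F has value 77 → rank 2.

2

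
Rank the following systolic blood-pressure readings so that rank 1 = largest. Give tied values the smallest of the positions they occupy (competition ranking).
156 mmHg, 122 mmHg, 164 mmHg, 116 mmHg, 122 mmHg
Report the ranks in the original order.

2, 3, 1, 5, 3

Sorted (descending): 164, 156, 122, 122, 116
The 2 values of 122 occupy positions 3–4 → each gets rank 3.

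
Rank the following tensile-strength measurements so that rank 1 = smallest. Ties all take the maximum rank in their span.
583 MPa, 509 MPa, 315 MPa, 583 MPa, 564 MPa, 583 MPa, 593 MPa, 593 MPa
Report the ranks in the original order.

Sorted (ascending): 315, 509, 564, 583, 583, 583, 593, 593
The 3 values of 583 occupy positions 4–6 → each gets rank 6.
The 2 values of 593 occupy positions 7–8 → each gets rank 8.

6, 2, 1, 6, 3, 6, 8, 8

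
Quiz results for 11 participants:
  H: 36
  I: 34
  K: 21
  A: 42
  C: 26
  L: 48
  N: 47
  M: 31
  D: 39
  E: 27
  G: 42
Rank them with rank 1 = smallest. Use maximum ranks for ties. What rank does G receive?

Sorted (ascending): 21, 26, 27, 31, 34, 36, 39, 42, 42, 47, 48
The 2 values of 42 occupy positions 8–9 → each gets rank 9.
G has value 42 → rank 9.

9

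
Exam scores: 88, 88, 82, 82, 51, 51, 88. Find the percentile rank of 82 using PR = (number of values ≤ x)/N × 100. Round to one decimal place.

57.1

N = 7.
Strictly below 82: 2. Equal to 82: 2.
PR = 4/7 × 100 = 57.1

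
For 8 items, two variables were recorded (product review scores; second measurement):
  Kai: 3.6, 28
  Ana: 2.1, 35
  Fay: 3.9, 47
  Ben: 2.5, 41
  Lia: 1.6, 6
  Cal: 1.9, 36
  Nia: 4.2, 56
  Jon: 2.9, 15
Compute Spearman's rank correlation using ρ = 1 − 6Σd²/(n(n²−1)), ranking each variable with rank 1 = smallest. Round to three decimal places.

Ranks of variable 1: 6, 3, 7, 4, 1, 2, 8, 5
Ranks of variable 2: 3, 4, 7, 6, 1, 5, 8, 2
d = r₁ − r₂: 3, -1, 0, -2, 0, -3, 0, 3
d²: 9, 1, 0, 4, 0, 9, 0, 9; Σd² = 32
ρ = 1 − 6·32/(8·63) = 1 − 192/504 = 0.619

0.619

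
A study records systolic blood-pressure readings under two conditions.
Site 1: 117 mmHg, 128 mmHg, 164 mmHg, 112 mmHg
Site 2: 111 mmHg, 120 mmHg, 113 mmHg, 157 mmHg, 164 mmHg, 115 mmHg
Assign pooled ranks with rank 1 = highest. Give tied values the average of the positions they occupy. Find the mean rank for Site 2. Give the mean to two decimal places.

5.75

Sorted (descending): 164, 164, 157, 128, 120, 117, 115, 113, 112, 111
The 2 values of 164 occupy positions 1–2 → average rank (1+2)/2 = 1.5.
Site 2 values → pooled ranks: 111→10, 120→5, 113→8, 157→3, 164→1.5, 115→7
Mean rank = (10 + 5 + 8 + 3 + 1.5 + 7) / 6 = 5.75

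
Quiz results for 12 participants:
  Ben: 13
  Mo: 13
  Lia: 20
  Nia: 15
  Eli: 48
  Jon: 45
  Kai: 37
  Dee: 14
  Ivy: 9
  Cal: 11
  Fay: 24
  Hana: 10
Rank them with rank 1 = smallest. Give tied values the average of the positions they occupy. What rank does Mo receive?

4.5

Sorted (ascending): 9, 10, 11, 13, 13, 14, 15, 20, 24, 37, 45, 48
The 2 values of 13 occupy positions 4–5 → average rank (4+5)/2 = 4.5.
Mo has value 13 → rank 4.5.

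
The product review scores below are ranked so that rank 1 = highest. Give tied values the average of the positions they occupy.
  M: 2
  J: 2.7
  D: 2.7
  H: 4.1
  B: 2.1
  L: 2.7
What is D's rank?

Sorted (descending): 4.1, 2.7, 2.7, 2.7, 2.1, 2
The 3 values of 2.7 occupy positions 2–4 → average rank 3.
D has value 2.7 → rank 3.

3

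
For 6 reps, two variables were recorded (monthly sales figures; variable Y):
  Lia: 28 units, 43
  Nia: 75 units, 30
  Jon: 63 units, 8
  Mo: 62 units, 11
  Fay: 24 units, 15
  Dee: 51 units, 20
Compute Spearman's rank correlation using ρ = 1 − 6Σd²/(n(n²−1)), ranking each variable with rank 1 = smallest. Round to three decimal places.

-0.200

Ranks of variable 1: 2, 6, 5, 4, 1, 3
Ranks of variable 2: 6, 5, 1, 2, 3, 4
d = r₁ − r₂: -4, 1, 4, 2, -2, -1
d²: 16, 1, 16, 4, 4, 1; Σd² = 42
ρ = 1 − 6·42/(6·35) = 1 − 252/210 = -0.200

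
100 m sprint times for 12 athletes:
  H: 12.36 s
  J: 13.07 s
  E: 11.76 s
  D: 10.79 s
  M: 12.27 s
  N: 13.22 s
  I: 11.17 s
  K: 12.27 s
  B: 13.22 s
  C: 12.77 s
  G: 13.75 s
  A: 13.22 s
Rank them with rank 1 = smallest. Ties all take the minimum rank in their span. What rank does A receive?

Sorted (ascending): 10.79, 11.17, 11.76, 12.27, 12.27, 12.36, 12.77, 13.07, 13.22, 13.22, 13.22, 13.75
The 2 values of 12.27 occupy positions 4–5 → each gets rank 4.
The 3 values of 13.22 occupy positions 9–11 → each gets rank 9.
A has value 13.22 s → rank 9.

9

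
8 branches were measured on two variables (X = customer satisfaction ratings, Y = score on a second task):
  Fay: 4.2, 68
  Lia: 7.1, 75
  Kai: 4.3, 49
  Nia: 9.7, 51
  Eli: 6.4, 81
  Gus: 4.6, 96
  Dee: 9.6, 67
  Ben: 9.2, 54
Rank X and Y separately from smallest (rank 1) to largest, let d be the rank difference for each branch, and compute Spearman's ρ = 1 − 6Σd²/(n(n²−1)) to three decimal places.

Ranks of variable 1: 1, 5, 2, 8, 4, 3, 7, 6
Ranks of variable 2: 5, 6, 1, 2, 7, 8, 4, 3
d = r₁ − r₂: -4, -1, 1, 6, -3, -5, 3, 3
d²: 16, 1, 1, 36, 9, 25, 9, 9; Σd² = 106
ρ = 1 − 6·106/(8·63) = 1 − 636/504 = -0.262

-0.262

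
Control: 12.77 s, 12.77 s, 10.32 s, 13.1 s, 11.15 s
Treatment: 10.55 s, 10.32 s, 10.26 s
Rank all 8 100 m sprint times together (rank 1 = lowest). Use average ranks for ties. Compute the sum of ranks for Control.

Sorted (ascending): 10.26, 10.32, 10.32, 10.55, 11.15, 12.77, 12.77, 13.1
The 2 values of 10.32 occupy positions 2–3 → average rank (2+3)/2 = 2.5.
The 2 values of 12.77 occupy positions 6–7 → average rank (6+7)/2 = 6.5.
Control values → pooled ranks: 12.77→6.5, 12.77→6.5, 10.32→2.5, 13.1→8, 11.15→5
Rank sum = 6.5 + 6.5 + 2.5 + 8 + 5 = 28.5

28.5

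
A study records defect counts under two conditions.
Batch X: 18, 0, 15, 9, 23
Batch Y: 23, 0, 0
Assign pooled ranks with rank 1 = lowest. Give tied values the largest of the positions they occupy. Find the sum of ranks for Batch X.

Sorted (ascending): 0, 0, 0, 9, 15, 18, 23, 23
The 3 values of 0 occupy positions 1–3 → each gets rank 3.
The 2 values of 23 occupy positions 7–8 → each gets rank 8.
Batch X values → pooled ranks: 18→6, 0→3, 15→5, 9→4, 23→8
Rank sum = 6 + 3 + 5 + 4 + 8 = 26

26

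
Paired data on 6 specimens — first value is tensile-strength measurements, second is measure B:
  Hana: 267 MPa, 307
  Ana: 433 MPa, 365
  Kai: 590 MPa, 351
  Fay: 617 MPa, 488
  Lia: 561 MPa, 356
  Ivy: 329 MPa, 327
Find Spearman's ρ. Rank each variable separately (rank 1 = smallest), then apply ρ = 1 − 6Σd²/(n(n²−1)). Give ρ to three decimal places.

Ranks of variable 1: 1, 3, 5, 6, 4, 2
Ranks of variable 2: 1, 5, 3, 6, 4, 2
d = r₁ − r₂: 0, -2, 2, 0, 0, 0
d²: 0, 4, 4, 0, 0, 0; Σd² = 8
ρ = 1 − 6·8/(6·35) = 1 − 48/210 = 0.771

0.771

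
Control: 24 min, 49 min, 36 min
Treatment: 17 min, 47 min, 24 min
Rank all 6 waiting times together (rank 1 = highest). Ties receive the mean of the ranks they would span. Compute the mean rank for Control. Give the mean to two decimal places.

2.83

Sorted (descending): 49, 47, 36, 24, 24, 17
The 2 values of 24 occupy positions 4–5 → average rank (4+5)/2 = 4.5.
Control values → pooled ranks: 24→4.5, 49→1, 36→3
Mean rank = (4.5 + 1 + 3) / 3 = 2.83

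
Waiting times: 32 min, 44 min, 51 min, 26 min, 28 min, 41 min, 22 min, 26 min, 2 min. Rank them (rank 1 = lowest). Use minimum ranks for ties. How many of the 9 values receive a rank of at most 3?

4

Sorted (ascending): 2, 22, 26, 26, 28, 32, 41, 44, 51
The 2 values of 26 occupy positions 3–4 → each gets rank 3.
Ranks ≤ 3: {1, 2, 3, 3} → 4 values.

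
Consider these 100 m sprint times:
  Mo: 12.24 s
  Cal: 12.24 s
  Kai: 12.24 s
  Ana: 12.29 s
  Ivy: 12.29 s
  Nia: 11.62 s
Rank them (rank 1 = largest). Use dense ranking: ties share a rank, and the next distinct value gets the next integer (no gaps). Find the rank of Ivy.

Sorted (descending): 12.29, 12.29, 12.24, 12.24, 12.24, 11.62
The 2 values of 12.29 share dense rank 1.
The 3 values of 12.24 share dense rank 2.
Remaining distinct values take the next consecutive integers.
Ivy has value 12.29 s → rank 1.

1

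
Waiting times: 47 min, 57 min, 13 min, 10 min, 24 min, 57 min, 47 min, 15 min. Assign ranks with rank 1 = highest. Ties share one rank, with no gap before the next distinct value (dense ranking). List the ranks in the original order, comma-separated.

Sorted (descending): 57, 57, 47, 47, 24, 15, 13, 10
The 2 values of 57 share dense rank 1.
The 2 values of 47 share dense rank 2.
Remaining distinct values take the next consecutive integers.

2, 1, 5, 6, 3, 1, 2, 4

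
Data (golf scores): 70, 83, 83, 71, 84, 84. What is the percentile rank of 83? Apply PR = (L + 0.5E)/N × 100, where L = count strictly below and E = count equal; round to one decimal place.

N = 6.
Strictly below 83: 2. Equal to 83: 2.
PR = (2 + 0.5·2)/6 × 100 = 50.0

50.0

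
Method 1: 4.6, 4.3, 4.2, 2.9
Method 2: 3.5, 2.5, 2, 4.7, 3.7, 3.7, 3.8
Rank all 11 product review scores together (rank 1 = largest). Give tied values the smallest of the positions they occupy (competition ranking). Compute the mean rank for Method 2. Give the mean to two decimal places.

Sorted (descending): 4.7, 4.6, 4.3, 4.2, 3.8, 3.7, 3.7, 3.5, 2.9, 2.5, 2
The 2 values of 3.7 occupy positions 6–7 → each gets rank 6.
Method 2 values → pooled ranks: 3.5→8, 2.5→10, 2→11, 4.7→1, 3.7→6, 3.7→6, 3.8→5
Mean rank = (8 + 10 + 11 + 1 + 6 + 6 + 5) / 7 = 6.71

6.71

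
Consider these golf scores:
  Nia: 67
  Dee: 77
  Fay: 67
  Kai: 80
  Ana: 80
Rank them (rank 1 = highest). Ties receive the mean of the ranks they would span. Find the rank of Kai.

Sorted (descending): 80, 80, 77, 67, 67
The 2 values of 80 occupy positions 1–2 → average rank (1+2)/2 = 1.5.
The 2 values of 67 occupy positions 4–5 → average rank (4+5)/2 = 4.5.
Kai has value 80 → rank 1.5.

1.5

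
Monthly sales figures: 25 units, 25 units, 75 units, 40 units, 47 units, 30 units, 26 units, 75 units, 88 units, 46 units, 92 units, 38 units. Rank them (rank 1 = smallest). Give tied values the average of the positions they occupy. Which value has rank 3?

26

Sorted (ascending): 25, 25, 26, 30, 38, 40, 46, 47, 75, 75, 88, 92
The 2 values of 25 occupy positions 1–2 → average rank (1+2)/2 = 1.5.
The 2 values of 75 occupy positions 9–10 → average rank (9+10)/2 = 9.5.
Rank 3 → value 26.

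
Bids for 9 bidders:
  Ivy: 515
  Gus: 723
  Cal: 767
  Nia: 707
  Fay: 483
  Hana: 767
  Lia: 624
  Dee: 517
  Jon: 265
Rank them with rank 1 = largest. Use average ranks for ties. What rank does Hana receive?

1.5

Sorted (descending): 767, 767, 723, 707, 624, 517, 515, 483, 265
The 2 values of 767 occupy positions 1–2 → average rank (1+2)/2 = 1.5.
Hana has value 767 → rank 1.5.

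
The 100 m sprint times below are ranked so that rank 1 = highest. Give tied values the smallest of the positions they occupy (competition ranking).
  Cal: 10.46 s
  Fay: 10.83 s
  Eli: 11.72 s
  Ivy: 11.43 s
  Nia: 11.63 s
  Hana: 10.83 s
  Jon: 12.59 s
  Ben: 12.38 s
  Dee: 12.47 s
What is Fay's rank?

Sorted (descending): 12.59, 12.47, 12.38, 11.72, 11.63, 11.43, 10.83, 10.83, 10.46
The 2 values of 10.83 occupy positions 7–8 → each gets rank 7.
Fay has value 10.83 s → rank 7.

7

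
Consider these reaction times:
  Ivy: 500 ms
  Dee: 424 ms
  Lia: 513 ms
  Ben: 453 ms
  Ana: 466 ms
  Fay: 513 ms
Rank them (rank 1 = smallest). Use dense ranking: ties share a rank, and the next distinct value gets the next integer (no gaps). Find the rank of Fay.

Sorted (ascending): 424, 453, 466, 500, 513, 513
The 2 values of 513 share dense rank 5.
Remaining distinct values take the next consecutive integers.
Fay has value 513 ms → rank 5.

5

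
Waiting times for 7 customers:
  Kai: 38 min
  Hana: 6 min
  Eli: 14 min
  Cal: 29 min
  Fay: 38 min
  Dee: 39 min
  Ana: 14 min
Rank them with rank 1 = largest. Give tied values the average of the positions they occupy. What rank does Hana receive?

7

Sorted (descending): 39, 38, 38, 29, 14, 14, 6
The 2 values of 38 occupy positions 2–3 → average rank (2+3)/2 = 2.5.
The 2 values of 14 occupy positions 5–6 → average rank (5+6)/2 = 5.5.
Hana has value 6 min → rank 7.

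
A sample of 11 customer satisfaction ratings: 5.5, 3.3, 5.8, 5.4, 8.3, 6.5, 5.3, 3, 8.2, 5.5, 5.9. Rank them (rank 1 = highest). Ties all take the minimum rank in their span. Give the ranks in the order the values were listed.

6, 10, 5, 8, 1, 3, 9, 11, 2, 6, 4

Sorted (descending): 8.3, 8.2, 6.5, 5.9, 5.8, 5.5, 5.5, 5.4, 5.3, 3.3, 3
The 2 values of 5.5 occupy positions 6–7 → each gets rank 6.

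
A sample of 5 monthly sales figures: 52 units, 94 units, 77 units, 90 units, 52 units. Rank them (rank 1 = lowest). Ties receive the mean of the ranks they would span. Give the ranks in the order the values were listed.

Sorted (ascending): 52, 52, 77, 90, 94
The 2 values of 52 occupy positions 1–2 → average rank (1+2)/2 = 1.5.

1.5, 5, 3, 4, 1.5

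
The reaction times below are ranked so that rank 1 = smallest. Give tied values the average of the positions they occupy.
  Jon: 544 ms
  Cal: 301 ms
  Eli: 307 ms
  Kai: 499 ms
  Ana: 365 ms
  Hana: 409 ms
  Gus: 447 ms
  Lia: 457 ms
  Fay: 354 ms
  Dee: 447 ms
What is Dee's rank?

6.5

Sorted (ascending): 301, 307, 354, 365, 409, 447, 447, 457, 499, 544
The 2 values of 447 occupy positions 6–7 → average rank (6+7)/2 = 6.5.
Dee has value 447 ms → rank 6.5.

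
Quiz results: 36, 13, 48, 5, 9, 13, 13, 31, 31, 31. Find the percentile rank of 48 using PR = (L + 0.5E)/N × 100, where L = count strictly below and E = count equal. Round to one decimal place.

N = 10.
Strictly below 48: 9. Equal to 48: 1.
PR = (9 + 0.5·1)/10 × 100 = 95.0

95.0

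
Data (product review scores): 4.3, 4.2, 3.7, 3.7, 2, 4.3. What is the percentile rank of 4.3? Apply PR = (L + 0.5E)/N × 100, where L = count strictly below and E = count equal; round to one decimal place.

83.3

N = 6.
Strictly below 4.3: 4. Equal to 4.3: 2.
PR = (4 + 0.5·2)/6 × 100 = 83.3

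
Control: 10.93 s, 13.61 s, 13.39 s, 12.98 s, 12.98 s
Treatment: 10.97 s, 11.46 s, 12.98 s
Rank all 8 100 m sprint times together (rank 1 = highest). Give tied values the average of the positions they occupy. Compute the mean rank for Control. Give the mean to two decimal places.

3.80

Sorted (descending): 13.61, 13.39, 12.98, 12.98, 12.98, 11.46, 10.97, 10.93
The 3 values of 12.98 occupy positions 3–5 → average rank 4.
Control values → pooled ranks: 10.93→8, 13.61→1, 13.39→2, 12.98→4, 12.98→4
Mean rank = (8 + 1 + 2 + 4 + 4) / 5 = 3.80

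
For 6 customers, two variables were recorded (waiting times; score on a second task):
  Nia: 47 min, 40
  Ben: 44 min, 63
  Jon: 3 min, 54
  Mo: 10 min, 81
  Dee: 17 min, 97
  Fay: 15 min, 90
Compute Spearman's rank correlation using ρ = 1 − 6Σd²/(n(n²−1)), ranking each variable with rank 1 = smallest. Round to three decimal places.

-0.200

Ranks of variable 1: 6, 5, 1, 2, 4, 3
Ranks of variable 2: 1, 3, 2, 4, 6, 5
d = r₁ − r₂: 5, 2, -1, -2, -2, -2
d²: 25, 4, 1, 4, 4, 4; Σd² = 42
ρ = 1 − 6·42/(6·35) = 1 − 252/210 = -0.200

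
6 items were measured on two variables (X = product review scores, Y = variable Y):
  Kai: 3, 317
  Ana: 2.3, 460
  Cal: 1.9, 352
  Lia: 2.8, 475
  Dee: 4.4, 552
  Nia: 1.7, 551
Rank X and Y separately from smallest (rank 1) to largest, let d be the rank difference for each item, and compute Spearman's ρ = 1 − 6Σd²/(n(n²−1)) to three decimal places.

0.086

Ranks of variable 1: 5, 3, 2, 4, 6, 1
Ranks of variable 2: 1, 3, 2, 4, 6, 5
d = r₁ − r₂: 4, 0, 0, 0, 0, -4
d²: 16, 0, 0, 0, 0, 16; Σd² = 32
ρ = 1 − 6·32/(6·35) = 1 − 192/210 = 0.086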